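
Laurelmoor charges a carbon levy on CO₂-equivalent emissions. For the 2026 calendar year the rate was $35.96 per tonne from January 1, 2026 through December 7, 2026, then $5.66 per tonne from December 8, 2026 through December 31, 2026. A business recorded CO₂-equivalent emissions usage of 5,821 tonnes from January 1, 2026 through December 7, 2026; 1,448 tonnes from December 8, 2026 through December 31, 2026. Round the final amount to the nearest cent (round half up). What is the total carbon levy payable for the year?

$217518.84

January 1 – December 7, 2026: 5,821 tonnes at $35.96/tonne → $209323.16
December 8 – December 31, 2026: 1,448 tonnes at $5.66/tonne → $8195.68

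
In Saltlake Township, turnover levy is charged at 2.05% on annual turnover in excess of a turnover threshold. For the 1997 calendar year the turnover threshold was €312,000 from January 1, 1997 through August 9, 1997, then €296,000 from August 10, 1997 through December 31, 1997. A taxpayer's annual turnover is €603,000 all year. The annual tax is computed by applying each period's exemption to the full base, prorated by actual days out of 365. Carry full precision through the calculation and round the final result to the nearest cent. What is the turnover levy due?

January 1 – August 9, 1997: 221 days, exemption €312,000 → (€603,000 − €312,000) × 2.05% × 221/365 = €3,611.9877
August 10 – December 31, 1997: 144 days, exemption €296,000 → (€603,000 − €296,000) × 2.05% × 144/365 = €2,482.9151
Total = €6,094.9027

€6,094.90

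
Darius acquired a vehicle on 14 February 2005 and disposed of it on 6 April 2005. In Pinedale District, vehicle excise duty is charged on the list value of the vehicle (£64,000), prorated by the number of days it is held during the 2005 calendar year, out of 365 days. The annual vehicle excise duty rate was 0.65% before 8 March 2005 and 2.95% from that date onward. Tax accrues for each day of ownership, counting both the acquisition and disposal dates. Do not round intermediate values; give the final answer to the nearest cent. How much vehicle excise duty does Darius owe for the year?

£180.25

14 February – 7 March 2005: 22 days at 0.65% → £64,000 × 0.65% × 22/365 = £25.0740
8 March – 6 April 2005: 30 days at 2.95% → £64,000 × 2.95% × 30/365 = £155.1781
Total = £180.2521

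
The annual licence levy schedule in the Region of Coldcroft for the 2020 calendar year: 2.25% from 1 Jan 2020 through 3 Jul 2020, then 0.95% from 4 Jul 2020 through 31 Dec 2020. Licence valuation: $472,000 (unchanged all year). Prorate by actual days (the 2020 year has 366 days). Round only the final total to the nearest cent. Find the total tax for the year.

$7,585.53

1 Jan – 3 Jul 2020: 185 days at 2.25% → $472,000 × 2.25% × 185/366 = $5,368.0328
4 Jul – 31 Dec 2020: 181 days at 0.95% → $472,000 × 0.95% × 181/366 = $2,217.4973
Total = $7,585.5301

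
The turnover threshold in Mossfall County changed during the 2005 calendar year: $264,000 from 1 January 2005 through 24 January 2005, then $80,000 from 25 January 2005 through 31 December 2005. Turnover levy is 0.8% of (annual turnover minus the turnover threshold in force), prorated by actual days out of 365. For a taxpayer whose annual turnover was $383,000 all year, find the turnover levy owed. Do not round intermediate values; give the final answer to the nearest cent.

$2,327.21

1 January – 24 January 2005: 24 days, exemption $264,000 → ($383,000 − $264,000) × 0.8% × 24/365 = $62.5973
25 January – 31 December 2005: 341 days, exemption $80,000 → ($383,000 − $80,000) × 0.8% × 341/365 = $2,264.6137
Total = $2,327.2110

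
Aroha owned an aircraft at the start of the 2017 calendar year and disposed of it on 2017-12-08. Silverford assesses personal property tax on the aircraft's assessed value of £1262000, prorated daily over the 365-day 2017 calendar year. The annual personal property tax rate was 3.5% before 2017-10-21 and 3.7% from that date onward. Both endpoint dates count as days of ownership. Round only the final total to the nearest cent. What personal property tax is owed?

2017-01-01 to 2017-10-20: 293 days at 3.5% → £1262000 × 3.5% × 293/365 = £35457.0137
2017-10-21 to 2017-12-08: 49 days at 3.7% → £1262000 × 3.7% × 49/365 = £6268.5096
Total = £41725.5233

£41725.52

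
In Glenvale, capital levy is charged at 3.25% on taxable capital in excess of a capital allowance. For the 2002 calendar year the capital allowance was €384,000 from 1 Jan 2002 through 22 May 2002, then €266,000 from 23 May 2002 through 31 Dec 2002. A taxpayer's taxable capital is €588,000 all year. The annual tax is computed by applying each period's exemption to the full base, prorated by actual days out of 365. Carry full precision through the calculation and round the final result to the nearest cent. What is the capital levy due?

€8,973.03

1 Jan – 22 May 2002: 142 days, exemption €384,000 → (€588,000 − €384,000) × 3.25% × 142/365 = €2,579.3425
23 May – 31 Dec 2002: 223 days, exemption €266,000 → (€588,000 − €266,000) × 3.25% × 223/365 = €6,393.6849
Total = €8,973.0274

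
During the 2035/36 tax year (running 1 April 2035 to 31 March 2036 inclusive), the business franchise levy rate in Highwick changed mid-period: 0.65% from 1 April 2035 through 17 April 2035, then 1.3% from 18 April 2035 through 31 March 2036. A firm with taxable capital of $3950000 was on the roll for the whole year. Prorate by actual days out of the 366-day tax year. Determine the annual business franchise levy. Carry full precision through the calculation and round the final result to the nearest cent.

$50157.45

1 April – 17 April 2035: 17 days at 0.65% → $3950000 × 0.65% × 17/366 = $1192.5546
18 April 2035 – 31 March 2036: 349 days at 1.3% → $3950000 × 1.3% × 349/366 = $48964.8907
Total = $50157.4454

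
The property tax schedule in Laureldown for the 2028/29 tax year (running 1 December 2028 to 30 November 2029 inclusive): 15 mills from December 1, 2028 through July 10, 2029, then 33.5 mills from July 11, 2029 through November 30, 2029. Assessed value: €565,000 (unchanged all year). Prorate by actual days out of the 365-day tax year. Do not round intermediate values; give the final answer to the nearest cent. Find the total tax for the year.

€12,570.09

December 1, 2028 – July 10, 2029: 222 days at 15 mills → €565,000 × 1.5% × 222/365 = €5,154.6575
July 11 – November 30, 2029: 143 days at 33.5 mills → €565,000 × 3.35% × 143/365 = €7,415.4315
Total = €12,570.0890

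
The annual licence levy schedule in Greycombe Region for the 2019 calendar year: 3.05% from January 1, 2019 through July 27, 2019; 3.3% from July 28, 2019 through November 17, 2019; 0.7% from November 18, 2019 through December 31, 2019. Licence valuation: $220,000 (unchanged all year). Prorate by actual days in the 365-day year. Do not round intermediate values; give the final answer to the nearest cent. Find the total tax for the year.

January 1 – July 27, 2019: 208 days at 3.05% → $220,000 × 3.05% × 208/365 = $3,823.7808
July 28 – November 17, 2019: 113 days at 3.3% → $220,000 × 3.3% × 113/365 = $2,247.6164
November 18 – December 31, 2019: 44 days at 0.7% → $220,000 × 0.7% × 44/365 = $185.6438
Total = $6,257.0411

$6,257.04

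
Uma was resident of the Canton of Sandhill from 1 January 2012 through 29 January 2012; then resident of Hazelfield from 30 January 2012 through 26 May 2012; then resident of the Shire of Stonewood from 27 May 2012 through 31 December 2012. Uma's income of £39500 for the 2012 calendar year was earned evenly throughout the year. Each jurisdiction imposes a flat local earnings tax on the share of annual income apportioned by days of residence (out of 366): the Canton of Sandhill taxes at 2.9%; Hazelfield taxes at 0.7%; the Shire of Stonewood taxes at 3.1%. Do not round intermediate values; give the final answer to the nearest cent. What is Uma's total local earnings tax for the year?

£912.60

The Canton of Sandhill, 1 January – 29 January 2012: 29 days → £39500 × 2.9% × 29/366 = £90.7637
Hazelfield, 30 January – 26 May 2012: 118 days → £39500 × 0.7% × 118/366 = £89.1448
The Shire of Stonewood, 27 May – 31 December 2012: 219 days → £39500 × 3.1% × 219/366 = £732.6926
Total = £912.6011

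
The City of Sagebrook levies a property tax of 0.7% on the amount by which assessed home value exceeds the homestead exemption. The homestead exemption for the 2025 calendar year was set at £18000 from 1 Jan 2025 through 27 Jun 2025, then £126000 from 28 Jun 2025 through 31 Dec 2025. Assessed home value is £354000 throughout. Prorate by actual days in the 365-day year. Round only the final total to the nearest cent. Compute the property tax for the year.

£1964.68

1 Jan – 27 Jun 2025: 178 days, exemption £18000 → (£354000 − £18000) × 0.7% × 178/365 = £1147.0027
28 Jun – 31 Dec 2025: 187 days, exemption £126000 → (£354000 − £126000) × 0.7% × 187/365 = £817.6767
Total = £1964.6795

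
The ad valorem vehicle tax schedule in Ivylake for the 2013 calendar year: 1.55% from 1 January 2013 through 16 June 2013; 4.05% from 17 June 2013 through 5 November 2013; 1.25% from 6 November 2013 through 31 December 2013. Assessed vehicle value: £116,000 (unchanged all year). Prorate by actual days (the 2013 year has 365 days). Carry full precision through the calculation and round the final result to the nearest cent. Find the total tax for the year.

£2,872.83

1 January – 16 June 2013: 167 days at 1.55% → £116,000 × 1.55% × 167/365 = £822.6466
17 June – 5 November 2013: 142 days at 4.05% → £116,000 × 4.05% × 142/365 = £1,827.7151
6 November – 31 December 2013: 56 days at 1.25% → £116,000 × 1.25% × 56/365 = £222.4658
Total = £2,872.8274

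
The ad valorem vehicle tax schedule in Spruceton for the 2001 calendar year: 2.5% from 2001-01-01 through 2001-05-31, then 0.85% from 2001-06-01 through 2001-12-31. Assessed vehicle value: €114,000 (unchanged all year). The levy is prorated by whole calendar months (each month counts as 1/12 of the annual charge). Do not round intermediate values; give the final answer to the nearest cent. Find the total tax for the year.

2001-01-01 to 2001-05-31: 5 months at 2.5% → €114,000 × 2.5% × 5/12 = €1,187.5000
2001-06-01 to 2001-12-31: 7 months at 0.85% → €114,000 × 0.85% × 7/12 = €565.2500
Total = €1,752.7500

€1,752.75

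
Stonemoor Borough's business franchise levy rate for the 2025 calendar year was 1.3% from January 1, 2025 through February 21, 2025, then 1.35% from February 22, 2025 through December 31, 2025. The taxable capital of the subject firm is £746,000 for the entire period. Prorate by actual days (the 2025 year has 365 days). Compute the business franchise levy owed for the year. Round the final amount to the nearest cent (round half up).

£10,017.86

January 1 – February 21, 2025: 52 days at 1.3% → £746,000 × 1.3% × 52/365 = £1,381.6329
February 22 – December 31, 2025: 313 days at 1.35% → £746,000 × 1.35% × 313/365 = £8,636.2274
Total = £10,017.8603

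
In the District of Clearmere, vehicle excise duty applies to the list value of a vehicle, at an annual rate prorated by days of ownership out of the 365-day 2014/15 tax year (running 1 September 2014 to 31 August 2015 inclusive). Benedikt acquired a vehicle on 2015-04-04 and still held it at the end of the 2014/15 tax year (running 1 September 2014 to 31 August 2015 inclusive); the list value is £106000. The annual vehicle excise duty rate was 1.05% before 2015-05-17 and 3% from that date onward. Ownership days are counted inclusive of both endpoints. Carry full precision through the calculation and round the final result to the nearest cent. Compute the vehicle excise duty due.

£1063.34

2015-04-04 to 2015-05-16: 43 days at 1.05% → £106000 × 1.05% × 43/365 = £131.1205
2015-05-17 to 2015-08-31: 107 days at 3% → £106000 × 3% × 107/365 = £932.2192
Total = £1063.3397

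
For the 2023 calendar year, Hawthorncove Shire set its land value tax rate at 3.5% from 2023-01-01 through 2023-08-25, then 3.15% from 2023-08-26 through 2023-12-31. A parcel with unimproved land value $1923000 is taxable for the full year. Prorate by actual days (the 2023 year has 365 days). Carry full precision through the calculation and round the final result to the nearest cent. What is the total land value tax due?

$64944.72

2023-01-01 to 2023-08-25: 237 days at 3.5% → $1923000 × 3.5% × 237/365 = $43702.1507
2023-08-26 to 2023-12-31: 128 days at 3.15% → $1923000 × 3.15% × 128/365 = $21242.5644
Total = $64944.7151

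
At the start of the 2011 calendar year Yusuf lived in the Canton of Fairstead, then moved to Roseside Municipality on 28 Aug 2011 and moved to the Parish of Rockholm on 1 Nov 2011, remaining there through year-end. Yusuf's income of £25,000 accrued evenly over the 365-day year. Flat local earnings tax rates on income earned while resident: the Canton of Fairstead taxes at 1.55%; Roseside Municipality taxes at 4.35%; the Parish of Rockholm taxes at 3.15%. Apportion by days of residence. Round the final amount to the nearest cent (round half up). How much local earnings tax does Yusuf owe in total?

£579.01

The Canton of Fairstead, 1 Jan – 27 Aug 2011: 239 days → £25,000 × 1.55% × 239/365 = £253.7329
Roseside Municipality, 28 Aug – 31 Oct 2011: 65 days → £25,000 × 4.35% × 65/365 = £193.6644
The Parish of Rockholm, 1 Nov – 31 Dec 2011: 61 days → £25,000 × 3.15% × 61/365 = £131.6096
Total = £579.0068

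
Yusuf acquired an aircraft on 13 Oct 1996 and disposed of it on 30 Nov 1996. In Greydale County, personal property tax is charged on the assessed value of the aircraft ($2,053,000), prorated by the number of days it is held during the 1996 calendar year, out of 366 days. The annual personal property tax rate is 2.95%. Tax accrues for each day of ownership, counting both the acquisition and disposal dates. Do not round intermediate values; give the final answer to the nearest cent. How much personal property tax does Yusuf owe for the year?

$8,108.23

Days held (13 Oct – 30 Nov 1996): 49 out of 366
Tax = $2,053,000 × 2.95% × 49/366 = $8,108.2281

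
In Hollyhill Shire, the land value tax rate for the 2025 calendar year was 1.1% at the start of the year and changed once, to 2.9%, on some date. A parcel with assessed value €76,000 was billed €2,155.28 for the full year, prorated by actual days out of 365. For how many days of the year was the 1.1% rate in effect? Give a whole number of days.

Let d = days at the first rate; then 365 − d days at the second rate.
€76,000 × [1.1%·d + 2.9%·(365−d)] / 365 = €2,155.28
Solving gives d = 13, so the new rate took effect on 14 January 2025.

13 days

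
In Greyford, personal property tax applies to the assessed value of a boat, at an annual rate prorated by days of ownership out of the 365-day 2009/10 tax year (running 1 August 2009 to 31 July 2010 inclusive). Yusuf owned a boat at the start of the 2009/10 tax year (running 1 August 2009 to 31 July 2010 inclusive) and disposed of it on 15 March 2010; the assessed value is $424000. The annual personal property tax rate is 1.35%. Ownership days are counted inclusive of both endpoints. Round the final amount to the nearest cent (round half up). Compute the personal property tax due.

$3559.86

Days held (1 August 2009 – 15 March 2010): 227 out of 365
Tax = $424000 × 1.35% × 227/365 = $3559.8575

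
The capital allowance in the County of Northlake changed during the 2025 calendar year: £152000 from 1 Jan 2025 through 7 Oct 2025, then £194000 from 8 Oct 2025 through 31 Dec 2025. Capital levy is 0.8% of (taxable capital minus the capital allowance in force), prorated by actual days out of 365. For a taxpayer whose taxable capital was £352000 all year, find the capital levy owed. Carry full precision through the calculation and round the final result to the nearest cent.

1 Jan – 7 Oct 2025: 280 days, exemption £152000 → (£352000 − £152000) × 0.8% × 280/365 = £1227.3973
8 Oct – 31 Dec 2025: 85 days, exemption £194000 → (£352000 − £194000) × 0.8% × 85/365 = £294.3562
Total = £1521.7534

£1521.75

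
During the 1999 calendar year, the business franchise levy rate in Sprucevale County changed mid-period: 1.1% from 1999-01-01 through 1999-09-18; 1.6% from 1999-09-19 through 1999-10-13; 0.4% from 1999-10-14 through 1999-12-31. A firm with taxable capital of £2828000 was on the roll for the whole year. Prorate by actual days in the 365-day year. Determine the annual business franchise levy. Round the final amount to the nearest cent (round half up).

1999-01-01 to 1999-09-18: 261 days at 1.1% → £2828000 × 1.1% × 261/365 = £22244.3507
1999-09-19 to 1999-10-13: 25 days at 1.6% → £2828000 × 1.6% × 25/365 = £3099.1781
1999-10-14 to 1999-12-31: 79 days at 0.4% → £2828000 × 0.4% × 79/365 = £2448.3507
Total = £27791.8795

£27791.88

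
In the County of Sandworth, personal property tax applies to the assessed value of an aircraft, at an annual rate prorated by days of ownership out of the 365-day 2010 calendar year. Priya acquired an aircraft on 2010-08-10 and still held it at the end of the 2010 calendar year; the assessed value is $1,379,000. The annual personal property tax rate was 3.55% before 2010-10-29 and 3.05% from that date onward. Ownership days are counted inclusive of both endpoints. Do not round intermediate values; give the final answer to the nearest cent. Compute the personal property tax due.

2010-08-10 to 2010-10-28: 80 days at 3.55% → $1,379,000 × 3.55% × 80/365 = $10,729.7534
2010-10-29 to 2010-12-31: 64 days at 3.05% → $1,379,000 × 3.05% × 64/365 = $7,374.8164
Total = $18,104.5699

$18,104.57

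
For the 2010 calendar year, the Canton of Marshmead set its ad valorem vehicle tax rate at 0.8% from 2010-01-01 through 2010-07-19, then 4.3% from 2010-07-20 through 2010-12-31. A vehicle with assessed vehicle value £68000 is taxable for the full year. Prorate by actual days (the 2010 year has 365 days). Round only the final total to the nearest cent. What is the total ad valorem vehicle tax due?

£1619.89

2010-01-01 to 2010-07-19: 200 days at 0.8% → £68000 × 0.8% × 200/365 = £298.0822
2010-07-20 to 2010-12-31: 165 days at 4.3% → £68000 × 4.3% × 165/365 = £1321.8082
Total = £1619.8904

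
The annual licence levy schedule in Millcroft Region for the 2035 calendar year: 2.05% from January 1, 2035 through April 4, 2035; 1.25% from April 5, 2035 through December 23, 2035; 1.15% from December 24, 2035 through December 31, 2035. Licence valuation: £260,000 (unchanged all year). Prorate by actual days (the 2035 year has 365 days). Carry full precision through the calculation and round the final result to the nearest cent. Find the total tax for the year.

£3,779.97

January 1 – April 4, 2035: 94 days at 2.05% → £260,000 × 2.05% × 94/365 = £1,372.6575
April 5 – December 23, 2035: 263 days at 1.25% → £260,000 × 1.25% × 263/365 = £2,341.7808
December 24 – December 31, 2035: 8 days at 1.15% → £260,000 × 1.15% × 8/365 = £65.5342
Total = £3,779.9726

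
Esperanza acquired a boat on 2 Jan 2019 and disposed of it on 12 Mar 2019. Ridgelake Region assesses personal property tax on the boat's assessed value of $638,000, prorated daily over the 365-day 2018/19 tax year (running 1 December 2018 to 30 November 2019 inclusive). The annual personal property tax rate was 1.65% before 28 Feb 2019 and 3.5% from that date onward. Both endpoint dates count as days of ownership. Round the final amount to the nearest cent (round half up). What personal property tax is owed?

2 Jan – 27 Feb 2019: 57 days at 1.65% → $638,000 × 1.65% × 57/365 = $1,643.9425
28 Feb – 12 Mar 2019: 13 days at 3.5% → $638,000 × 3.5% × 13/365 = $795.3151
Total = $2,439.2575

$2,439.26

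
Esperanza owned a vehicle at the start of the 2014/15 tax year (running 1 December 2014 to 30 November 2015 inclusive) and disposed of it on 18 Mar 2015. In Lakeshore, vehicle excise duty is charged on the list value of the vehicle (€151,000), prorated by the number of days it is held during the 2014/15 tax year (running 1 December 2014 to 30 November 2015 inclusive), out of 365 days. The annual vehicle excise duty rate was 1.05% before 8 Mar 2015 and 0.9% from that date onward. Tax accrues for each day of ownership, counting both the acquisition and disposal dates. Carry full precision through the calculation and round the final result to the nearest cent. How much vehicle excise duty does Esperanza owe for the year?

1 Dec 2014 – 7 Mar 2015: 97 days at 1.05% → €151,000 × 1.05% × 97/365 = €421.3521
8 Mar – 18 Mar 2015: 11 days at 0.9% → €151,000 × 0.9% × 11/365 = €40.9562
Total = €462.3082

€462.31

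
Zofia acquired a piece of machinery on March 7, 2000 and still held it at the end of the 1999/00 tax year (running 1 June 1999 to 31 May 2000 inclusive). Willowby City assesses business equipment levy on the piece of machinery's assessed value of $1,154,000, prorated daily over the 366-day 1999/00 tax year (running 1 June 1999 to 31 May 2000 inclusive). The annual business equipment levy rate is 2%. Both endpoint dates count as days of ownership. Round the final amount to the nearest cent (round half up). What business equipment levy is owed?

$5,423.17

Days held (March 7 – May 31, 2000): 86 out of 366
Tax = $1,154,000 × 2% × 86/366 = $5,423.1694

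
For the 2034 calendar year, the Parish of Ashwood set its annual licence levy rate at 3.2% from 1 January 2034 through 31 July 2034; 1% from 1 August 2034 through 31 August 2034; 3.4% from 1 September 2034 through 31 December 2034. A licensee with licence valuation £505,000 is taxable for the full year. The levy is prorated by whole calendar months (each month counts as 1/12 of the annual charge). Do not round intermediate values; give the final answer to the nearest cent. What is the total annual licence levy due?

1 January – 31 July 2034: 7 months at 3.2% → £505,000 × 3.2% × 7/12 = £9,426.6667
1 August – 31 August 2034: 1 month at 1% → £505,000 × 1% × 1/12 = £420.8333
1 September – 31 December 2034: 4 months at 3.4% → £505,000 × 3.4% × 4/12 = £5,723.3333
Total = £15,570.8333

£15,570.83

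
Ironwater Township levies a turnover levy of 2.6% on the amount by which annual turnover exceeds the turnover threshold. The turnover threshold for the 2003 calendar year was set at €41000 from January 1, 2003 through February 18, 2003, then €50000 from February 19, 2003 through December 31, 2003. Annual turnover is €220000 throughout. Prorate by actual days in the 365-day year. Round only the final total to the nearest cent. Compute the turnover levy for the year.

€4451.41

January 1 – February 18, 2003: 49 days, exemption €41000 → (€220000 − €41000) × 2.6% × 49/365 = €624.7836
February 19 – December 31, 2003: 316 days, exemption €50000 → (€220000 − €50000) × 2.6% × 316/365 = €3826.6301
Total = €4451.4137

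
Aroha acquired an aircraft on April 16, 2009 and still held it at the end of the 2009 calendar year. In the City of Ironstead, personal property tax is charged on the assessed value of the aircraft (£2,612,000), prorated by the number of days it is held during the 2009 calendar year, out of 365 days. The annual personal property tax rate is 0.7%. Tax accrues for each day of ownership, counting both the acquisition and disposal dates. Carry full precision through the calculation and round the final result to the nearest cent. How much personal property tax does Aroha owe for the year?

£13,024.22

Days held (April 16 – December 31, 2009): 260 out of 365
Tax = £2,612,000 × 0.7% × 260/365 = £13,024.2192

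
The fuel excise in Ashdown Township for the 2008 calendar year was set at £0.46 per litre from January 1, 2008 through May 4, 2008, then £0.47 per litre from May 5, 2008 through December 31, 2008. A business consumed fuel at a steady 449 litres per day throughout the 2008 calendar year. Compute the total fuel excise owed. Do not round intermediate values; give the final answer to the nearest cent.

January 1 – May 4, 2008: 125 days × 449 litres/day = 56,125 litres at £0.46/litre → £25,817.50
May 5 – December 31, 2008: 241 days × 449 litres/day = 108,209 litres at £0.47/litre → £50,858.23

£76,675.73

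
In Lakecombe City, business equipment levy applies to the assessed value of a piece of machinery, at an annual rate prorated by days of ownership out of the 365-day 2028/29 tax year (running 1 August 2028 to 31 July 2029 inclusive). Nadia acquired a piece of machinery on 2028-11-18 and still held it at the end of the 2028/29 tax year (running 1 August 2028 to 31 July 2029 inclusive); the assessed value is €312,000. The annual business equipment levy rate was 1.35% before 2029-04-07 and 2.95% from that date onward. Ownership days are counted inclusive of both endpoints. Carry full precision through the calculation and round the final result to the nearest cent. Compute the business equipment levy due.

€4,540.67

2028-11-18 to 2029-04-06: 140 days at 1.35% → €312,000 × 1.35% × 140/365 = €1,615.5616
2029-04-07 to 2029-07-31: 116 days at 2.95% → €312,000 × 2.95% × 116/365 = €2,925.1068
Total = €4,540.6685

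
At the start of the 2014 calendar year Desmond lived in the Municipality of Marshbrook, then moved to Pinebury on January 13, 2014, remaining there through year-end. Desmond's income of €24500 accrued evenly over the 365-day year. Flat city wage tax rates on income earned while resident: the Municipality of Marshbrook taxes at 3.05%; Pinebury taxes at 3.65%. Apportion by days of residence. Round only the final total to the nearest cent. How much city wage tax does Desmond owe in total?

€889.42

The Municipality of Marshbrook, January 1 – January 12, 2014: 12 days → €24500 × 3.05% × 12/365 = €24.5671
Pinebury, January 13 – December 31, 2014: 353 days → €24500 × 3.65% × 353/365 = €864.8500
Total = €889.4171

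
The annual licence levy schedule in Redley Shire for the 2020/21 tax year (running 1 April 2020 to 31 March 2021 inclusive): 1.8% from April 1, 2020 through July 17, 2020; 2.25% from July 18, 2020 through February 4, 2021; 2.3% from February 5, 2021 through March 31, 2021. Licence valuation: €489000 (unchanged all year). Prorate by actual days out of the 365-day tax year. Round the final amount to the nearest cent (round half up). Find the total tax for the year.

April 1 – July 17, 2020: 108 days at 1.8% → €489000 × 1.8% × 108/365 = €2604.4274
July 18, 2020 – February 4, 2021: 202 days at 2.25% → €489000 × 2.25% × 202/365 = €6089.0548
February 5 – March 31, 2021: 55 days at 2.3% → €489000 × 2.3% × 55/365 = €1694.7534
Total = €10388.2356

€10388.24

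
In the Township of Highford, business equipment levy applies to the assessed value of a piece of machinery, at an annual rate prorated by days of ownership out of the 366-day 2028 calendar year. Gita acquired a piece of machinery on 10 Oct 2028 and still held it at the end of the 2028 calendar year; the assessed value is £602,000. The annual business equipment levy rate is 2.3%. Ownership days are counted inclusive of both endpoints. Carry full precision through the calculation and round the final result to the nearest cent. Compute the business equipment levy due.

£3,139.94

Days held (10 Oct – 31 Dec 2028): 83 out of 366
Tax = £602,000 × 2.3% × 83/366 = £3,139.9399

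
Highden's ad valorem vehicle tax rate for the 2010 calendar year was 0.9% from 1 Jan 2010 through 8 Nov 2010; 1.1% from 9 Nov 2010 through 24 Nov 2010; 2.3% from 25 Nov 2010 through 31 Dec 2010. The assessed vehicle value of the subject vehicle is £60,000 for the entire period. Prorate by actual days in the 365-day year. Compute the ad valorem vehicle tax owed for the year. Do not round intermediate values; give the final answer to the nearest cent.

£630.41

1 Jan – 8 Nov 2010: 312 days at 0.9% → £60,000 × 0.9% × 312/365 = £461.5890
9 Nov – 24 Nov 2010: 16 days at 1.1% → £60,000 × 1.1% × 16/365 = £28.9315
25 Nov – 31 Dec 2010: 37 days at 2.3% → £60,000 × 2.3% × 37/365 = £139.8904
Total = £630.4110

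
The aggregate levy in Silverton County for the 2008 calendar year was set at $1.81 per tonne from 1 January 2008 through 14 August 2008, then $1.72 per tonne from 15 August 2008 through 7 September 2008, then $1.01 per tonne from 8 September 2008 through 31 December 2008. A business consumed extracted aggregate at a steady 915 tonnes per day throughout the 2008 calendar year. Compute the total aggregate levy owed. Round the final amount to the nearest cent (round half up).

$519,994.50

1 January – 14 August 2008: 227 days × 915 tonnes/day = 207,705 tonnes at $1.81/tonne → $375,946.05
15 August – 7 September 2008: 24 days × 915 tonnes/day = 21,960 tonnes at $1.72/tonne → $37,771.20
8 September – 31 December 2008: 115 days × 915 tonnes/day = 105,225 tonnes at $1.01/tonne → $106,277.25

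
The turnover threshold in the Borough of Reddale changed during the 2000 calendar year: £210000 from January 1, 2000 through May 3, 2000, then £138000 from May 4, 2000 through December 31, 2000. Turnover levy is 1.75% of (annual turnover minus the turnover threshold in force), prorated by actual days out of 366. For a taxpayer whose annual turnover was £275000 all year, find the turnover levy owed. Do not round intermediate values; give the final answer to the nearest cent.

January 1 – May 3, 2000: 124 days, exemption £210000 → (£275000 − £210000) × 1.75% × 124/366 = £385.3825
May 4 – December 31, 2000: 242 days, exemption £138000 → (£275000 − £138000) × 1.75% × 242/366 = £1585.2322
Total = £1970.6148

£1970.61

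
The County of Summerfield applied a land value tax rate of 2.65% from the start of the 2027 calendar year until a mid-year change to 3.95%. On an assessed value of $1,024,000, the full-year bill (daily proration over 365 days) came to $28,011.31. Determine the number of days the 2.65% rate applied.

341 days

Let d = days at the first rate; then 365 − d days at the second rate.
$1,024,000 × [2.65%·d + 3.95%·(365−d)] / 365 = $28,011.31
Solving gives d = 341, so the new rate took effect on December 8, 2027.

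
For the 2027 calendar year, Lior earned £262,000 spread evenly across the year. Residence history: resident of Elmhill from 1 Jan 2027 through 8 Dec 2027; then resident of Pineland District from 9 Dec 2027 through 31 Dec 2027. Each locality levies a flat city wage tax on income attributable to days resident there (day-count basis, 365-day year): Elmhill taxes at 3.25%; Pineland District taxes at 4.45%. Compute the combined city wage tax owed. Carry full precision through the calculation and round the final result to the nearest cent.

£8,713.12

Elmhill, 1 Jan – 8 Dec 2027: 342 days → £262,000 × 3.25% × 342/365 = £7,978.4384
Pineland District, 9 Dec – 31 Dec 2027: 23 days → £262,000 × 4.45% × 23/365 = £734.6767
Total = £8,713.1151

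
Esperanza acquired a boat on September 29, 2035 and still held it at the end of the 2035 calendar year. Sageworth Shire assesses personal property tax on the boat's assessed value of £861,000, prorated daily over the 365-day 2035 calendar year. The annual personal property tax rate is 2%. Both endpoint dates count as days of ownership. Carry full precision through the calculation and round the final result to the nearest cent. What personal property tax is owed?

Days held (September 29 – December 31, 2035): 94 out of 365
Tax = £861,000 × 2% × 94/365 = £4,434.7397

£4,434.74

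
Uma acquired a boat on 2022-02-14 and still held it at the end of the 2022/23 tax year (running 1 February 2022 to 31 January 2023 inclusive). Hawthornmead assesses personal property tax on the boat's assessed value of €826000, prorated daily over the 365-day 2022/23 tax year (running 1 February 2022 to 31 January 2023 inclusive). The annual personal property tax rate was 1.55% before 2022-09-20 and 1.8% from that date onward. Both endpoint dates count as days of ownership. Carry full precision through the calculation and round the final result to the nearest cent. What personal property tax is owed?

2022-02-14 to 2022-09-19: 218 days at 1.55% → €826000 × 1.55% × 218/365 = €7646.7233
2022-09-20 to 2023-01-31: 134 days at 1.8% → €826000 × 1.8% × 134/365 = €5458.3890
Total = €13105.1123

€13105.11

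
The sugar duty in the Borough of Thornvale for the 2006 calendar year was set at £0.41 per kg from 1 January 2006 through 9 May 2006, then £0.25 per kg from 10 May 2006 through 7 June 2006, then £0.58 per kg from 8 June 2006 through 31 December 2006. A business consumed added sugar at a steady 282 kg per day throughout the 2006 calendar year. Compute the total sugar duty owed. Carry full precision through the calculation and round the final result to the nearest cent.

£50,816.40

1 January – 9 May 2006: 129 days × 282 kg/day = 36,378 kg at £0.41/kg → £14,914.98
10 May – 7 June 2006: 29 days × 282 kg/day = 8,178 kg at £0.25/kg → £2,044.50
8 June – 31 December 2006: 207 days × 282 kg/day = 58,374 kg at £0.58/kg → £33,856.92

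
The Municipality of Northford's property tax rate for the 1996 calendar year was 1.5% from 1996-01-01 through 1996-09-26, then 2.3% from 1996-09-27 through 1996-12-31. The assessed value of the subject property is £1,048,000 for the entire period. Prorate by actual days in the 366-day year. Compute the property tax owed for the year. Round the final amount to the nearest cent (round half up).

1996-01-01 to 1996-09-26: 270 days at 1.5% → £1,048,000 × 1.5% × 270/366 = £11,596.7213
1996-09-27 to 1996-12-31: 96 days at 2.3% → £1,048,000 × 2.3% × 96/366 = £6,322.3607
Total = £17,919.0820

£17,919.08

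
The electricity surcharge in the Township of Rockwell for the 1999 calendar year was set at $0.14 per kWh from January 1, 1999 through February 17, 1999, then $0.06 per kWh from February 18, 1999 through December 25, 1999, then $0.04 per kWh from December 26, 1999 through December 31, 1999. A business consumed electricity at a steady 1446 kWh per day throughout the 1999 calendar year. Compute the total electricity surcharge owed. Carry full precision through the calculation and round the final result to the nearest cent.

$37,046.52

January 1 – February 17, 1999: 48 days × 1446 kWh/day = 69,408 kWh at $0.14/kWh → $9,717.12
February 18 – December 25, 1999: 311 days × 1446 kWh/day = 449,706 kWh at $0.06/kWh → $26,982.36
December 26 – December 31, 1999: 6 days × 1446 kWh/day = 8,676 kWh at $0.04/kWh → $347.04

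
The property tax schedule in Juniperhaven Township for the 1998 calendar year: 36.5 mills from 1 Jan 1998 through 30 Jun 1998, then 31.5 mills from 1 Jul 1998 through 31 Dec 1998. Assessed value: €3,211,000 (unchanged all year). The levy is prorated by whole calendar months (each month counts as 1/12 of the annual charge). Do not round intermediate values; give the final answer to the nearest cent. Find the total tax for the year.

1 Jan – 30 Jun 1998: 6 months at 36.5 mills → €3,211,000 × 3.65% × 6/12 = €58,600.7500
1 Jul – 31 Dec 1998: 6 months at 31.5 mills → €3,211,000 × 3.15% × 6/12 = €50,573.2500
Total = €109,174.0000

€109,174.00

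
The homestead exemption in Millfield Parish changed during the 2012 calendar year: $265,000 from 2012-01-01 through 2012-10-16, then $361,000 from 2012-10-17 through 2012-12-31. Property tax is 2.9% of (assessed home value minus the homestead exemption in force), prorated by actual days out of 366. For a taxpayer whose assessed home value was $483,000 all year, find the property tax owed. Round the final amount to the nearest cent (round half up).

2012-01-01 to 2012-10-16: 290 days, exemption $265,000 → ($483,000 − $265,000) × 2.9% × 290/366 = $5,009.2350
2012-10-17 to 2012-12-31: 76 days, exemption $361,000 → ($483,000 − $361,000) × 2.9% × 76/366 = $734.6667
Total = $5,743.9016

$5,743.90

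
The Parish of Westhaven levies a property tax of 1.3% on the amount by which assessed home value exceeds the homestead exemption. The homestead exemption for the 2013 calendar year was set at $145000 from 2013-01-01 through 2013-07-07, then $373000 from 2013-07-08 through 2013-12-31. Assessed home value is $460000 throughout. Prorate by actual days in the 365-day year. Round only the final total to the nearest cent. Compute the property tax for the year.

$2657.66

2013-01-01 to 2013-07-07: 188 days, exemption $145000 → ($460000 − $145000) × 1.3% × 188/365 = $2109.2055
2013-07-08 to 2013-12-31: 177 days, exemption $373000 → ($460000 − $373000) × 1.3% × 177/365 = $548.4575
Total = $2657.6630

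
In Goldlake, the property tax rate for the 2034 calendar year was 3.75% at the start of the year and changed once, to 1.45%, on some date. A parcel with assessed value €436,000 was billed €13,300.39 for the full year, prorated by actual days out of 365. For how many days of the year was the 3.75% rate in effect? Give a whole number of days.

Let d = days at the first rate; then 365 − d days at the second rate.
€436,000 × [3.75%·d + 1.45%·(365−d)] / 365 = €13,300.39
Solving gives d = 254, so the new rate took effect on 12 September 2034.

254 days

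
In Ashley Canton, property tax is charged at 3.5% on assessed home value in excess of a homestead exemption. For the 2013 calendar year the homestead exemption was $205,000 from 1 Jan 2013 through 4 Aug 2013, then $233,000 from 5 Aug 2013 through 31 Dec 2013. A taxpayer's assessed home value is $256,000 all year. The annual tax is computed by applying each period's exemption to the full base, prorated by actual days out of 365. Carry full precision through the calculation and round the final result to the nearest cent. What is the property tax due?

1 Jan – 4 Aug 2013: 216 days, exemption $205,000 → ($256,000 − $205,000) × 3.5% × 216/365 = $1,056.3288
5 Aug – 31 Dec 2013: 149 days, exemption $233,000 → ($256,000 − $233,000) × 3.5% × 149/365 = $328.6164
Total = $1,384.9452

$1,384.95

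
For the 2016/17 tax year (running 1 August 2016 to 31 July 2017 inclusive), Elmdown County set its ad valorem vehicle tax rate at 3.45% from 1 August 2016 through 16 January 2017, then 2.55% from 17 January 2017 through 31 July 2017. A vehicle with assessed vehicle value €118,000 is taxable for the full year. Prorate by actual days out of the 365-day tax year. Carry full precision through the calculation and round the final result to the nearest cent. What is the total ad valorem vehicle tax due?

1 August 2016 – 16 January 2017: 169 days at 3.45% → €118,000 × 3.45% × 169/365 = €1,884.9288
17 January – 31 July 2017: 196 days at 2.55% → €118,000 × 2.55% × 196/365 = €1,615.7918
Total = €3,500.7205

€3,500.72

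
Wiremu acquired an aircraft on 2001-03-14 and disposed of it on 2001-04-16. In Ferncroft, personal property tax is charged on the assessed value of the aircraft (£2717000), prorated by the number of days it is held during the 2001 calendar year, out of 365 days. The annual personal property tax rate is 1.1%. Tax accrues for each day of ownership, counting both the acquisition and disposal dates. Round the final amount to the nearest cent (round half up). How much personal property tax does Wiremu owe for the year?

Days held (2001-03-14 to 2001-04-16): 34 out of 365
Tax = £2717000 × 1.1% × 34/365 = £2783.9945

£2783.99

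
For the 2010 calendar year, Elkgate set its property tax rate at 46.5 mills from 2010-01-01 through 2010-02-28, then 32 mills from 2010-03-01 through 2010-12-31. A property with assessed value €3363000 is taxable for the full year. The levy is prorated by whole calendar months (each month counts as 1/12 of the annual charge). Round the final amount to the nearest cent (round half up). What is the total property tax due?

2010-01-01 to 2010-02-28: 2 months at 46.5 mills → €3363000 × 4.65% × 2/12 = €26063.2500
2010-03-01 to 2010-12-31: 10 months at 32 mills → €3363000 × 3.2% × 10/12 = €89680.0000
Total = €115743.2500

€115743.25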